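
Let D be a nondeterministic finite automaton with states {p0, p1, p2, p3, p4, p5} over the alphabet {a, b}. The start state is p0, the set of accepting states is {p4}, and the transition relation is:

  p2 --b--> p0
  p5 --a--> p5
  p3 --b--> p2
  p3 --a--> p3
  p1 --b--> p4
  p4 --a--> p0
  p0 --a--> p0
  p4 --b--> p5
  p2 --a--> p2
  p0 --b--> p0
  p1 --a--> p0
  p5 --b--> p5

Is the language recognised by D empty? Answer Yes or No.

The states reachable from the start state are {p0}.
None of the accepting states {p4} is reachable, so no string is accepted and L(D) = ∅.

Yes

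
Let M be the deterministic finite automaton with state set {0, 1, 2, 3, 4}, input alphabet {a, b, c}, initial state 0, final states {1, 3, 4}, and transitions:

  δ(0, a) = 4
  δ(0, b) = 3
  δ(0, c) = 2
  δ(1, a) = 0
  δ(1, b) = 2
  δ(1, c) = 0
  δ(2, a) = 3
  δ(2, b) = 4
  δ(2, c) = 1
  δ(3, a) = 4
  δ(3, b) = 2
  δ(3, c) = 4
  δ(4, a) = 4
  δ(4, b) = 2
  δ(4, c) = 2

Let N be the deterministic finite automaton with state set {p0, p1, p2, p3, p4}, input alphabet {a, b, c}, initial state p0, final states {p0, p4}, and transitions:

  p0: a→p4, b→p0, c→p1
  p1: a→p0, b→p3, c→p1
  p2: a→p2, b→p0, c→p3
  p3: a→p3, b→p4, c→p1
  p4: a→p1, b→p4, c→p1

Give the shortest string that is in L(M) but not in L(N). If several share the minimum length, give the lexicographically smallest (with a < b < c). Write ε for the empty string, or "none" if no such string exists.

aa

The string aa is accepted by M but not by N.
No shorter string lies in the difference, and aa is the lexicographically first length-2 string in L(M) \ L(N).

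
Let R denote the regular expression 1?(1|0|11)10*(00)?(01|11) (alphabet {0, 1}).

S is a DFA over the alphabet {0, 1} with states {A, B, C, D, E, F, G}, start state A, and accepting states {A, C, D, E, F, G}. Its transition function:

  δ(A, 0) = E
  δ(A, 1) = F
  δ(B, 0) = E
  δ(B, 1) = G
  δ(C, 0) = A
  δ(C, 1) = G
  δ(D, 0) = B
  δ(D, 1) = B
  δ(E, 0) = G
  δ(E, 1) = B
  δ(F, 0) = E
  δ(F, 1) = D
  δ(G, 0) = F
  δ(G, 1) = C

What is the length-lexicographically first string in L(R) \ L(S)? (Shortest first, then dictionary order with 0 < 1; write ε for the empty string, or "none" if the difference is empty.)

The string 0101 is accepted by R but not by S.
No shorter string lies in the difference, and 0101 is the lexicographically first length-4 string in L(R) \ L(S).

0101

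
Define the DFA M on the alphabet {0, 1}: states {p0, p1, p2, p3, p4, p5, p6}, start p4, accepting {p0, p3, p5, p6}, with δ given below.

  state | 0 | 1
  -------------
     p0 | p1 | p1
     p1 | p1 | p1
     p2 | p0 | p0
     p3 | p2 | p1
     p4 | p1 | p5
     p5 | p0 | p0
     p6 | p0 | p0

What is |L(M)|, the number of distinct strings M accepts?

3

The useful subgraph on states {p0, p4, p5} is acyclic, so L(M) is finite; the longest accepting path visits 3 useful states, giving maximum string length 2.
Counting accepting paths from p4 by length: 1 of length 1, 2 of length 2. Total 3.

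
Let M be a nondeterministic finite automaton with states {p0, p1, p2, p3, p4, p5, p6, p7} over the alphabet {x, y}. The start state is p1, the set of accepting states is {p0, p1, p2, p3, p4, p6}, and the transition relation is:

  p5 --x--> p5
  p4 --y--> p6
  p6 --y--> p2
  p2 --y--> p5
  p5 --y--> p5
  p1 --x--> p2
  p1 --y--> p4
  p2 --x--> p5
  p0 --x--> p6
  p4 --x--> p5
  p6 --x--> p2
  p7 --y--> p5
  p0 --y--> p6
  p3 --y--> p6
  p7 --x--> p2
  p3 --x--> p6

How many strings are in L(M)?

The useful subgraph on states {p1, p2, p4, p6} is acyclic, so L(M) is finite; the longest accepting path visits 4 useful states, giving maximum string length 3.
Counting accepting paths from p1 by length: 1 of length 0, 2 of length 1, 1 of length 2, 2 of length 3. Total 6.

6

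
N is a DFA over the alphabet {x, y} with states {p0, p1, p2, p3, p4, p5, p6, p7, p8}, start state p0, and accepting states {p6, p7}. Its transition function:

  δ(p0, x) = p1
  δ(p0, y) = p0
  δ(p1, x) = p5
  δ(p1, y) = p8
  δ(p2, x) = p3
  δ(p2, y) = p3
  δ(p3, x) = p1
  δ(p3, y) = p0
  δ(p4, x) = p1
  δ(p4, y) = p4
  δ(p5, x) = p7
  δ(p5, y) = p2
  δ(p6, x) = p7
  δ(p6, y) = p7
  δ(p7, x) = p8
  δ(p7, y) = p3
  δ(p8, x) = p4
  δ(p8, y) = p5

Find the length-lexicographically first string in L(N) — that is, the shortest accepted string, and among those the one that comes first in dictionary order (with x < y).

A breadth-first search from p0 reaches an accepting state first via the path p0 → p1 → p5 → p7 on input xxx.
No string of length < 3 is accepted (BFS exhausts all shorter strings without reaching an accepting state), and xxx is the lexicographically least accepting string of length 3.

xxx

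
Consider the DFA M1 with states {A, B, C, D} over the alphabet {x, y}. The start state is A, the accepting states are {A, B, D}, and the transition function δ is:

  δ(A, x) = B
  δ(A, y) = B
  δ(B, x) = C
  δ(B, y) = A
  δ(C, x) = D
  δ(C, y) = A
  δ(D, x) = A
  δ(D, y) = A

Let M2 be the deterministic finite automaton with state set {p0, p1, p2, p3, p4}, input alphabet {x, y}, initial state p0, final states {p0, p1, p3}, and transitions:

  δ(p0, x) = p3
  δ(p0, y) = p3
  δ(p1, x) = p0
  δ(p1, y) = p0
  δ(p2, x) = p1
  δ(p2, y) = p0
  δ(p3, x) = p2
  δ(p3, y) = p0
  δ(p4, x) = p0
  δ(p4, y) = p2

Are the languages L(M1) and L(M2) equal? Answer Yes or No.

Exploring the product automaton M1 × M2 from the start pair (A, p0), following both machines on each input symbol, reaches 4 state pairs: (A, p0), (B, p3), (C, p2), (D, p1).
M1 accepts in {A, B, D} and M2 accepts in {p0, p1, p3}. In every reachable pair the two components are either both accepting — (A, p0), (B, p3), (D, p1) — or both non-accepting, so no string is accepted by exactly one of the machines: L(M1) \ L(M2) and L(M2) \ L(M1) are both empty.
Hence every string is accepted by M1 iff it is accepted by M2, and the two languages coincide.

Yes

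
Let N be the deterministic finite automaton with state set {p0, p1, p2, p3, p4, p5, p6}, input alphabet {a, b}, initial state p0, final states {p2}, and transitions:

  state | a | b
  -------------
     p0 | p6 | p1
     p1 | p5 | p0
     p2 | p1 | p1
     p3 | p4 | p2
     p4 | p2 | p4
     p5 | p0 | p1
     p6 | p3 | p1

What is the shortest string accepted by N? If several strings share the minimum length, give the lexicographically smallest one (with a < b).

A breadth-first search from p0 reaches an accepting state first via the path p0 → p6 → p3 → p2 on input aab.
No string of length < 3 is accepted (BFS exhausts all shorter strings without reaching an accepting state), and aab is the lexicographically least accepting string of length 3.

aab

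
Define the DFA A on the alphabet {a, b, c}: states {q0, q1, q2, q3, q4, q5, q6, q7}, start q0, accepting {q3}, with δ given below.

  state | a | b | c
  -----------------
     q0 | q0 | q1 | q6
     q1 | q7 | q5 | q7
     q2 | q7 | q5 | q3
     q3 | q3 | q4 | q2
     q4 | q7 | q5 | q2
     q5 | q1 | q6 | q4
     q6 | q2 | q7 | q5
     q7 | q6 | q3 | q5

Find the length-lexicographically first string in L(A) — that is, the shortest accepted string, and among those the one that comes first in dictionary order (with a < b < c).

bab

A breadth-first search from q0 reaches an accepting state first via the path q0 → q1 → q7 → q3 on input bab.
No string of length < 3 is accepted (BFS exhausts all shorter strings without reaching an accepting state), and bab is the lexicographically least accepting string of length 3.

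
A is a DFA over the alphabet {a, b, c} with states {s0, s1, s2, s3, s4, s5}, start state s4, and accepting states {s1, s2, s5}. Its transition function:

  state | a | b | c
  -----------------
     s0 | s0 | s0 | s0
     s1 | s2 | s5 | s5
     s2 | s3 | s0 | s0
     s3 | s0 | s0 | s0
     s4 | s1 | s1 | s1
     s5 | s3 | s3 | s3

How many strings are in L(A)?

The useful subgraph on states {s1, s2, s4, s5} is acyclic, so L(A) is finite; the longest accepting path visits 3 useful states, giving maximum string length 2.
Counting accepting paths from s4 by length: 3 of length 1, 9 of length 2. Total 12.

12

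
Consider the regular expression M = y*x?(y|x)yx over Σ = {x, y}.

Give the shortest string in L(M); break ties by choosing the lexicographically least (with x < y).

xyx

By inspection of the expression, no string of length less than 3 matches, and xyx is the lexicographically first match of length 3.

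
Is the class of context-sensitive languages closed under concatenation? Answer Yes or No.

Yes

With disjoint nonterminals (and terminals first replaced by fresh nonterminal copies so contexts cannot straddle the boundary), S → S₁S₂ added to two noncontracting grammars is noncontracting and generates L₁L₂; equivalently an LBA guesses the split point and checks each part in place.
So the context-sensitive languages are closed under concatenation.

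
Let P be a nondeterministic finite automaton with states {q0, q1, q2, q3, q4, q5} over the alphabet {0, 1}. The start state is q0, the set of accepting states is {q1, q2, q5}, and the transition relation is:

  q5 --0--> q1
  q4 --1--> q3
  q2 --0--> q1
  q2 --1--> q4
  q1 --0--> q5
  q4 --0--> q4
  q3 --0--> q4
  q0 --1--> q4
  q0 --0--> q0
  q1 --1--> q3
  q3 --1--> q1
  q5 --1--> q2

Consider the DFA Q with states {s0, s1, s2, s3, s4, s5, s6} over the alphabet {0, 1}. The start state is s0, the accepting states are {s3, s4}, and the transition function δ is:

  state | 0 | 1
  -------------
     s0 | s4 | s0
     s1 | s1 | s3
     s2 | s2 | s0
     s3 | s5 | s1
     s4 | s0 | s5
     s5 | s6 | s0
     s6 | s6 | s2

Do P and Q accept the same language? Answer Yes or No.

No

The string 111 is accepted by P but rejected by Q.
So L(P) ≠ L(Q).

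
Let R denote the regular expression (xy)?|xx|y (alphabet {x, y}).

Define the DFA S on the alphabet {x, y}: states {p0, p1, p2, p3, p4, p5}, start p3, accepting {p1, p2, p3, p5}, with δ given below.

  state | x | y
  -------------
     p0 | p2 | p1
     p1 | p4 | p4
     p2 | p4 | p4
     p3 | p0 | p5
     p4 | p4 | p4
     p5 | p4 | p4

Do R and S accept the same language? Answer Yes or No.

Converting the expression R to a DFA (subset construction, then merging equivalent states) gives the minimal DFA with states {r0, r1, r2, r3}, start state r0, accepting states {r0, r2} and transitions r0: x→r1, y→r2; r1: x→r2, y→r2; r2: x→r3, y→r3; r3: x→r3, y→r3.
Exploring the product automaton R × S from the start pair (r0, p3), following both machines on each input symbol, reaches 6 state pairs: (r0, p3), (r1, p0), (r2, p5), (r2, p2), (r2, p1), (r3, p4).
R accepts in {r0, r2} and S accepts in {p1, p2, p3, p5}. In every reachable pair the two components are either both accepting — (r0, p3), (r2, p5), (r2, p2), (r2, p1) — or both non-accepting, so no string is accepted by exactly one of the machines: L(R) \ L(S) and L(S) \ L(R) are both empty.
Hence every string is accepted by R iff it is accepted by S, and the two languages coincide.

Yes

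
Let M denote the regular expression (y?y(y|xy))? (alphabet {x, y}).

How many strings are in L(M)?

5

The expression has no Kleene star, so L(M) is finite. Expanding the alternatives gives {ε, yy, yxy, yyy, yyxy}.
That is 1 of length 0, 1 of length 2, 2 of length 3, 1 of length 4: 5 strings in all.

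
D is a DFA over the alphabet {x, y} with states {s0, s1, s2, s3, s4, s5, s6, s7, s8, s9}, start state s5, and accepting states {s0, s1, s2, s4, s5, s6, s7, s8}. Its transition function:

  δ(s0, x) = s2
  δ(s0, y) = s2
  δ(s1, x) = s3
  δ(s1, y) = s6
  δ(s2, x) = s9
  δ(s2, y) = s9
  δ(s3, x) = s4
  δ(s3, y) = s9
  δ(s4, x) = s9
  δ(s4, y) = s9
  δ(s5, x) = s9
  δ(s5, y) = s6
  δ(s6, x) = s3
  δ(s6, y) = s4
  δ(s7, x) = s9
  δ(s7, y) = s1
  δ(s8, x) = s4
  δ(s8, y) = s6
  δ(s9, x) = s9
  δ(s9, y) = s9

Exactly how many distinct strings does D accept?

4

The useful subgraph on states {s3, s4, s5, s6} is acyclic, so L(D) is finite; the longest accepting path visits 4 useful states, giving maximum string length 3.
Counting accepting paths from s5 by length: 1 of length 0, 1 of length 1, 1 of length 2, 1 of length 3. Total 4.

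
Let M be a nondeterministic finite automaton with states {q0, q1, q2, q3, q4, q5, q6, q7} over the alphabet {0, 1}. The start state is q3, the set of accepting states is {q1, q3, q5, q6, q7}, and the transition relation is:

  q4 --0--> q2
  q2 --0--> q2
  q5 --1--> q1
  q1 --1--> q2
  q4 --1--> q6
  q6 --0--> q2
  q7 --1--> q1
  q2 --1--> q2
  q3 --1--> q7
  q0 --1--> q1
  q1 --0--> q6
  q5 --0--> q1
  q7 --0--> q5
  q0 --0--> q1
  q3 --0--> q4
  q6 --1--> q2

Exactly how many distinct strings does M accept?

10

The useful subgraph on states {q1, q3, q4, q5, q6, q7} is acyclic, so L(M) is finite; the longest accepting path visits 5 useful states, giving maximum string length 4.
Counting accepting paths from q3 by length: 1 of length 0, 1 of length 1, 3 of length 2, 3 of length 3, 2 of length 4. Total 10.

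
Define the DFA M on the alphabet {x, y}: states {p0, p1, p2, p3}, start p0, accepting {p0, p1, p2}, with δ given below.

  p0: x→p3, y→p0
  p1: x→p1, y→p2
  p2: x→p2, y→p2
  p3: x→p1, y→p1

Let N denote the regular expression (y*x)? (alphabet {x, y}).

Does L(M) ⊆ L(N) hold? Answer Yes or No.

No

The string y is in L(M) but not in L(N).
So L(M) ⊄ L(N).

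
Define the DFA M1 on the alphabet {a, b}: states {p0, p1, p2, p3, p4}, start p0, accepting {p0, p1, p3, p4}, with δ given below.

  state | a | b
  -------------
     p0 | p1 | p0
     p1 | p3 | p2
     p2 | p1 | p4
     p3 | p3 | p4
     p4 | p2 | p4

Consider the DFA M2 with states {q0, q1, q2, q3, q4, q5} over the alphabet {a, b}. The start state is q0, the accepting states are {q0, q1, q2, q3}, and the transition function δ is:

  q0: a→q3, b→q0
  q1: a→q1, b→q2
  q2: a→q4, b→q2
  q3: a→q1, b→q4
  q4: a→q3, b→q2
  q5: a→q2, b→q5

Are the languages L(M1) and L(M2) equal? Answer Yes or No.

Exploring the product automaton M1 × M2 from the start pair (p0, q0), following both machines on each input symbol, reaches 5 state pairs: (p0, q0), (p1, q3), (p3, q1), (p2, q4), (p4, q2).
M1 accepts in {p0, p1, p3, p4} and M2 accepts in {q0, q1, q2, q3}. In every reachable pair the two components are either both accepting — (p0, q0), (p1, q3), (p3, q1), (p4, q2) — or both non-accepting, so no string is accepted by exactly one of the machines: L(M1) \ L(M2) and L(M2) \ L(M1) are both empty.
Hence every string is accepted by M1 iff it is accepted by M2, and the two languages coincide.

Yes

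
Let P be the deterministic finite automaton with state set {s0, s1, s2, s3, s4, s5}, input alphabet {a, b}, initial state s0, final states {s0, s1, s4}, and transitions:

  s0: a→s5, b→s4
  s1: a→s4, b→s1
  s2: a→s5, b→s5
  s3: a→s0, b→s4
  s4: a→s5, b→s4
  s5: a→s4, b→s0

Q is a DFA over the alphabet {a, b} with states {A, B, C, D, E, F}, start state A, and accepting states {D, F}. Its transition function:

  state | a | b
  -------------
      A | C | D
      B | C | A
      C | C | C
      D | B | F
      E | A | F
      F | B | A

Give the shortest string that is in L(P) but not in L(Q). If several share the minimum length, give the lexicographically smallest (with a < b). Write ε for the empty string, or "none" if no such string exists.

ε

The empty string ε is accepted by P but not by Q.
Since ε is the unique shortest string, it is the required witness.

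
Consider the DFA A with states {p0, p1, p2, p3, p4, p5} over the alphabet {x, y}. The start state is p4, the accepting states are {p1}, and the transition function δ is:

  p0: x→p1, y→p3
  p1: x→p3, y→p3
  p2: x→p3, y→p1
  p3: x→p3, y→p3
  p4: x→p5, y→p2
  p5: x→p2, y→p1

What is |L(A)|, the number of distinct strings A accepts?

3

The useful subgraph on states {p1, p2, p4, p5} is acyclic, so L(A) is finite; the longest accepting path visits 4 useful states, giving maximum string length 3.
Counting accepting paths from p4 by length: 2 of length 2, 1 of length 3. Total 3.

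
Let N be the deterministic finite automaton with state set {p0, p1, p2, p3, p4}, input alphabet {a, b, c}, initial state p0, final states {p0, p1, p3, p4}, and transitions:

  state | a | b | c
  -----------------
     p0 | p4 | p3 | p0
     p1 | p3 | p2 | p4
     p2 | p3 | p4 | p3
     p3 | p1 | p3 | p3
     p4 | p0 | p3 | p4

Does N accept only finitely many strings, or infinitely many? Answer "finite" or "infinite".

State p0 is reachable from the start and can reach an accepting state, and it lies on the cycle p0 → p0.
Traversing that cycle any number of times yields accepted strings of unbounded length, so the language is infinite.

infinite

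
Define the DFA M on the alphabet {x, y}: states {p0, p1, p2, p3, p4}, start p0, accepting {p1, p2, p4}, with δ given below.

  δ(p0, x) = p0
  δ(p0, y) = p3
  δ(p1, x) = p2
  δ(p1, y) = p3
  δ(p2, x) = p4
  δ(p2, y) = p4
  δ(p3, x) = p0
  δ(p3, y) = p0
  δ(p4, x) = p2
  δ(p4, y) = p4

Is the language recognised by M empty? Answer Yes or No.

Yes

The states reachable from the start state are {p0, p3}.
None of the accepting states {p1, p2, p4} is reachable, so no string is accepted and L(M) = ∅.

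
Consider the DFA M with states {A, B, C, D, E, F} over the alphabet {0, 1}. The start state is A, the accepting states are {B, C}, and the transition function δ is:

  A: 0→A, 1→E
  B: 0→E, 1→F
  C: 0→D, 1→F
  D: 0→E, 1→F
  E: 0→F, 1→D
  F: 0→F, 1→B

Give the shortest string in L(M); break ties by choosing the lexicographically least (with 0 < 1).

A breadth-first search from A reaches an accepting state first via the path A → E → F → B on input 101.
No string of length < 3 is accepted (BFS exhausts all shorter strings without reaching an accepting state), and 101 is the lexicographically least accepting string of length 3.

101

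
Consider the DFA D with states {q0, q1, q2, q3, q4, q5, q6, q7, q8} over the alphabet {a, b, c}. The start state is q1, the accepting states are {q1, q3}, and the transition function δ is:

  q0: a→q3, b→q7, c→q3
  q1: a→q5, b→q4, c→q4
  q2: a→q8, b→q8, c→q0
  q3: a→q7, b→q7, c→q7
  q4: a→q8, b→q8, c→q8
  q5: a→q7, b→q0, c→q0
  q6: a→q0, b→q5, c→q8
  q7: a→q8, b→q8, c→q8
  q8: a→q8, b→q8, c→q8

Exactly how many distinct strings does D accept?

5

The useful subgraph on states {q0, q1, q3, q5} is acyclic, so L(D) is finite; the longest accepting path visits 4 useful states, giving maximum string length 3.
Counting accepting paths from q1 by length: 1 of length 0, 4 of length 3. Total 5.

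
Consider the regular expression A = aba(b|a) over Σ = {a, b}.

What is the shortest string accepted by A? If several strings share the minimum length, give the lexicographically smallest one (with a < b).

By inspection of the expression, no string of length less than 4 matches, and abaa is the lexicographically first match of length 4.

abaa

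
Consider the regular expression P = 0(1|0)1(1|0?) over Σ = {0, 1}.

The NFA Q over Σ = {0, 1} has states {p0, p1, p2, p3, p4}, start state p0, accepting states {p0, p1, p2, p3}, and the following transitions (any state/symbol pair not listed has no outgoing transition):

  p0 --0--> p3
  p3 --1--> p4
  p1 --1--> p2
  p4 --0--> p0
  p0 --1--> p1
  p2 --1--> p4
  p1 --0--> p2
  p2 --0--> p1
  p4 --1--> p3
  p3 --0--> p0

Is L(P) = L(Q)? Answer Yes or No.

The string 0111 is accepted by P but rejected by Q.
So L(P) ≠ L(Q).

No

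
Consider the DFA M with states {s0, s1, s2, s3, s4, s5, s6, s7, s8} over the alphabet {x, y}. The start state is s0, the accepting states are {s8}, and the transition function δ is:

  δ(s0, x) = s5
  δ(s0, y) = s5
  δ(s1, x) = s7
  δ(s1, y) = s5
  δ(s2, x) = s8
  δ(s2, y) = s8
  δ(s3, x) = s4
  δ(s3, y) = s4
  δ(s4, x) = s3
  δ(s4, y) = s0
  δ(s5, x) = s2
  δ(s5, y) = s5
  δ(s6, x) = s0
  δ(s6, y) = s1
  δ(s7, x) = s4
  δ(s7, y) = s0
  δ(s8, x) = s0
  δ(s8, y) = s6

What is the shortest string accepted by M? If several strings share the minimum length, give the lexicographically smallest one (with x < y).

xxx

A breadth-first search from s0 reaches an accepting state first via the path s0 → s5 → s2 → s8 on input xxx.
No string of length < 3 is accepted (BFS exhausts all shorter strings without reaching an accepting state), and xxx is the lexicographically least accepting string of length 3.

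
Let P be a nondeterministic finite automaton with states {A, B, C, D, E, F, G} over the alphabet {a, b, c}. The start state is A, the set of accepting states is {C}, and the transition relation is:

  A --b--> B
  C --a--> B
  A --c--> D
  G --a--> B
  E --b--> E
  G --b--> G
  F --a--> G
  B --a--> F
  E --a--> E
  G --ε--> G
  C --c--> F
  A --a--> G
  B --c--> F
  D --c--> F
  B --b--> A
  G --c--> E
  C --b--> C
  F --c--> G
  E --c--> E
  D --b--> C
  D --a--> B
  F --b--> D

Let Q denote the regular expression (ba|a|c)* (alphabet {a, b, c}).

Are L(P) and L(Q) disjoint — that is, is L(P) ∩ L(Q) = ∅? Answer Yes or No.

Yes

Converting the expression Q to a DFA (subset construction, then merging equivalent states) gives the minimal DFA with states {q0, q1, q2}, start state q0, accepting states {q0} and transitions q0: a→q0, b→q1, c→q0; q1: a→q0, b→q2, c→q2; q2: a→q2, b→q2, c→q2.
Exploring the product automaton P × Q from the start pair (A, q0), following both machines on each input symbol, reaches 19 state pairs: (A, q0), (G, q0), (B, q1), (D, q0), (B, q0), (G, q1), (E, q0), (F, q0), (A, q2), (F, q2), (C, q1), (A, q1), (G, q2), (E, q2), (E, q1), (D, q1), (B, q2), (D, q2), (C, q2).
P accepts in {C} and Q accepts in {q0}; no reachable pair has both components accepting, so no string drives both machines to acceptance simultaneously and L(P) ∩ L(Q) = ∅.
So no string is accepted by both, and the intersection is empty.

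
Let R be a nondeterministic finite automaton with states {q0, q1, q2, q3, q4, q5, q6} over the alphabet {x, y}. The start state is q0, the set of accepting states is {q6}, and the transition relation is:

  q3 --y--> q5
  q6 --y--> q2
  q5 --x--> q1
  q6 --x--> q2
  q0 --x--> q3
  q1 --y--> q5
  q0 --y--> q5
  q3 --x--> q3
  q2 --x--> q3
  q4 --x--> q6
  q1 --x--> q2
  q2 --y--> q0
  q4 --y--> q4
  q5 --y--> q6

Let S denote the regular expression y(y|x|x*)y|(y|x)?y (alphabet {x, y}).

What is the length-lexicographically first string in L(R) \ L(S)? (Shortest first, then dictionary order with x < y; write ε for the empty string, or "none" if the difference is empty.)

The string xyy is accepted by R but not by S.
No shorter string lies in the difference, and xyy is the lexicographically first length-3 string in L(R) \ L(S).

xyy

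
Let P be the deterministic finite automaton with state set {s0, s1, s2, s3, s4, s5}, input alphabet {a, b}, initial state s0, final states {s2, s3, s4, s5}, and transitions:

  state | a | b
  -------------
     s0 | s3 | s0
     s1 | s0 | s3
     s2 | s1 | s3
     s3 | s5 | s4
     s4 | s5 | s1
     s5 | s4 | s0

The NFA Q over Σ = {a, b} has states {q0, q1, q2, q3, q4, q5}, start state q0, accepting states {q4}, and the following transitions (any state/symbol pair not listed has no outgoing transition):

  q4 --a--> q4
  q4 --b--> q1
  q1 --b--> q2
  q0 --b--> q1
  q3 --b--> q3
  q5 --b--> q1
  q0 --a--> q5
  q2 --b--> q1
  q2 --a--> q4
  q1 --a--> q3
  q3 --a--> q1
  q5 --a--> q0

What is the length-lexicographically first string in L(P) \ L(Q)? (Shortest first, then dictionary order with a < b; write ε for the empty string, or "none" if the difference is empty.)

The string a is accepted by P but not by Q.
No shorter string lies in the difference, and a is the lexicographically first length-1 string in L(P) \ L(Q).

a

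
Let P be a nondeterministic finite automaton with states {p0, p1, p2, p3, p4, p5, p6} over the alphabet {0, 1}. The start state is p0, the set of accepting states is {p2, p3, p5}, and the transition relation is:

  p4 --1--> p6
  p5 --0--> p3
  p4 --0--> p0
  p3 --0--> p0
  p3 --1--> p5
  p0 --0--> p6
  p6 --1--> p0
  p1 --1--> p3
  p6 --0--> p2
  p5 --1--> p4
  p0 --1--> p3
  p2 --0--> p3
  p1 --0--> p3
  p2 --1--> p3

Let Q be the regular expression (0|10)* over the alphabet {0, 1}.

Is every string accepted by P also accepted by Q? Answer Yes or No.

The string 1 is in L(P) but not in L(Q).
So L(P) ⊄ L(Q).

No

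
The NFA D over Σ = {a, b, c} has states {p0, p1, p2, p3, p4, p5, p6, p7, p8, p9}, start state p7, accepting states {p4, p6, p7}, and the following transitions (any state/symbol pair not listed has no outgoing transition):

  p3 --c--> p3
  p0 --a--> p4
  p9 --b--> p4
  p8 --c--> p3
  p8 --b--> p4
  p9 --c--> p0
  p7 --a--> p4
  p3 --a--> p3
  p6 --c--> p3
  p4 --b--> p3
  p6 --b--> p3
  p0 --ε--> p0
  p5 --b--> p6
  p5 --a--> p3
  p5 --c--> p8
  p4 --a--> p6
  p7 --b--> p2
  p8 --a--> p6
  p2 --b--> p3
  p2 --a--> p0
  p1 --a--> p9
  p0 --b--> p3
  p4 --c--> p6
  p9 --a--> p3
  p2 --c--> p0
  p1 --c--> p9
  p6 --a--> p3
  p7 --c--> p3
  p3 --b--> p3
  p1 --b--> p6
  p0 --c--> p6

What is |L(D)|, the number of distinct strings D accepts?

12

The useful subgraph on states {p0, p2, p4, p6, p7} is acyclic, so L(D) is finite; the longest accepting path visits 5 useful states, giving maximum string length 4.
Counting accepting paths from p7 by length: 1 of length 0, 1 of length 1, 2 of length 2, 4 of length 3, 4 of length 4. Total 12.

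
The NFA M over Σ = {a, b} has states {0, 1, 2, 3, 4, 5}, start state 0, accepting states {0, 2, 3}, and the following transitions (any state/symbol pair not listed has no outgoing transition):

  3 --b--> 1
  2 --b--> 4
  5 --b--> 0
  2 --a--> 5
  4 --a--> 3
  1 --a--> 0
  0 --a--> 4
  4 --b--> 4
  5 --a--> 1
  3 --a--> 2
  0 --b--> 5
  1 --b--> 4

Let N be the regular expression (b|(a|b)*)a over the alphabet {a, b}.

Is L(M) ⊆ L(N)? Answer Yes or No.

The empty string ε is in L(M) but not in L(N).
So L(M) ⊄ L(N).

No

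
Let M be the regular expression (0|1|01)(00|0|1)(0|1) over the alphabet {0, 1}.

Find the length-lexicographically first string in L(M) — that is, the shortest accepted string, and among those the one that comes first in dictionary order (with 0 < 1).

000

By inspection of the expression, no string of length less than 3 matches, and 000 is the lexicographically first match of length 3.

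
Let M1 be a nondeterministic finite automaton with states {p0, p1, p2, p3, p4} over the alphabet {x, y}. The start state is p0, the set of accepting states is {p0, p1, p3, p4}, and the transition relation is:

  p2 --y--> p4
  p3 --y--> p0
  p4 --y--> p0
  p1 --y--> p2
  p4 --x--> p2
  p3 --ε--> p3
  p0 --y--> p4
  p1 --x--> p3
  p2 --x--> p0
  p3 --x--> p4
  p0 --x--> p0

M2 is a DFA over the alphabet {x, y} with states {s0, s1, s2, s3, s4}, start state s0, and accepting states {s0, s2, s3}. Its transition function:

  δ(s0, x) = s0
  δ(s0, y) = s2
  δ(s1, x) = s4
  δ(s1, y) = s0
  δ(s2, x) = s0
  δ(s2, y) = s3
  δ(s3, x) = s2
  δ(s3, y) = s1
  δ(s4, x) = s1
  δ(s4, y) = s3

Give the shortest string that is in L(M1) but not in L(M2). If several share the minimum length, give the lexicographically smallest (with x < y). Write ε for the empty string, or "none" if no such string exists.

The string yyy is accepted by M1 but not by M2.
No shorter string lies in the difference, and yyy is the lexicographically first length-3 string in L(M1) \ L(M2).

yyy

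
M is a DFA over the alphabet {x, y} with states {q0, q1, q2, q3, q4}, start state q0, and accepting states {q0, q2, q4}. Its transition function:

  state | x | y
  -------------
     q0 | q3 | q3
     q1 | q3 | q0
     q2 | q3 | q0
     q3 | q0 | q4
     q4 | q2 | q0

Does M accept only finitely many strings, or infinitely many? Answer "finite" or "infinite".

infinite

State q0 is reachable from the start and can reach an accepting state, and it lies on the cycle q0 → q3 → q0.
Traversing that cycle any number of times yields accepted strings of unbounded length, so the language is infinite.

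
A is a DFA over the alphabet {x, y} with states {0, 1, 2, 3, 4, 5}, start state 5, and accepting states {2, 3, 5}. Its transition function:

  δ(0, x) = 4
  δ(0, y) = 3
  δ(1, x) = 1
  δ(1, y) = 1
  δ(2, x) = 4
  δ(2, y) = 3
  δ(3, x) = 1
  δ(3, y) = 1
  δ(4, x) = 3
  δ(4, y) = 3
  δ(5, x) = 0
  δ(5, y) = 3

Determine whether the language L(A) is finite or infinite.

finite

The useful states (reachable from 5 and able to reach an accepting state) are {0, 3, 4, 5}.
Restricted to these states the transition graph has no cycle, so every accepting path has bounded length and L is finite.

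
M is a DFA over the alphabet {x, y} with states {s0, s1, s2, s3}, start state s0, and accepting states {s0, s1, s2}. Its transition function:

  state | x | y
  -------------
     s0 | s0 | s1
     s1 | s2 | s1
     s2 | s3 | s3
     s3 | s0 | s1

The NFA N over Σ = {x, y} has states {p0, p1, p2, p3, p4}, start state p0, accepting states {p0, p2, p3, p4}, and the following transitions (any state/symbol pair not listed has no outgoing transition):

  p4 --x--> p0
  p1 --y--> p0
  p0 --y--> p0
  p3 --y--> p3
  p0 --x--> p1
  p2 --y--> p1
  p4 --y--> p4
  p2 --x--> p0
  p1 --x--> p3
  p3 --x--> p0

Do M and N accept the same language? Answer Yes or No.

No

The string x is accepted by M but rejected by N.
So L(M) ≠ L(N).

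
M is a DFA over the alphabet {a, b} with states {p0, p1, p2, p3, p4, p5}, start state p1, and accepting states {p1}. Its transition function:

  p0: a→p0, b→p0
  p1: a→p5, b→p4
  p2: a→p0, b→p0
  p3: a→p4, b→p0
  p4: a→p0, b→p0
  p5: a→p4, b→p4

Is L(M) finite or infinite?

finite

The useful states (reachable from p1 and able to reach an accepting state) are {p1}.
Restricted to these states the transition graph has no cycle, so every accepting path has bounded length and L is finite.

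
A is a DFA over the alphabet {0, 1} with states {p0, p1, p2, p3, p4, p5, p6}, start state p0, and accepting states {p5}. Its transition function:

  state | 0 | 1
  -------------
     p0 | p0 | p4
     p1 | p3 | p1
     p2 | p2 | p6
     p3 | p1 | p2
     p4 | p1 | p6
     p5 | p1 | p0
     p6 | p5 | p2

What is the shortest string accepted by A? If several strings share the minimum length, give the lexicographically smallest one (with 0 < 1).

110

A breadth-first search from p0 reaches an accepting state first via the path p0 → p4 → p6 → p5 on input 110.
No string of length < 3 is accepted (BFS exhausts all shorter strings without reaching an accepting state), and 110 is the lexicographically least accepting string of length 3.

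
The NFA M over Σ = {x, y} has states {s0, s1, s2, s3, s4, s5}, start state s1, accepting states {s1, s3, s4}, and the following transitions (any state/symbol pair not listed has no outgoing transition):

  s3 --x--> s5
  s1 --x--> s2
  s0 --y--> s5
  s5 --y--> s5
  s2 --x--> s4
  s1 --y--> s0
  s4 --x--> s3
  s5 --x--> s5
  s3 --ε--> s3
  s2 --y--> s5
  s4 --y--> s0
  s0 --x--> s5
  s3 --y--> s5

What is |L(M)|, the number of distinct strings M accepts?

The useful subgraph on states {s1, s2, s3, s4} is acyclic, so L(M) is finite; the longest accepting path visits 4 useful states, giving maximum string length 3.
Counting accepting paths from s1 by length: 1 of length 0, 1 of length 2, 1 of length 3. Total 3.

3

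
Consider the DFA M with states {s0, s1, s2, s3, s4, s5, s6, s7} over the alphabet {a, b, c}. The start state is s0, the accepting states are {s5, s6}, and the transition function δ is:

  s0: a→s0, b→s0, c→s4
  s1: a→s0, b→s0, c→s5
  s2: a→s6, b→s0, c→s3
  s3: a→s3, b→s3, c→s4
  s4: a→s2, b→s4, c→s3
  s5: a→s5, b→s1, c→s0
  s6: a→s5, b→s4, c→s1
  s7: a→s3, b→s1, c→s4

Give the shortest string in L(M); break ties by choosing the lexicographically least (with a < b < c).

caa

A breadth-first search from s0 reaches an accepting state first via the path s0 → s4 → s2 → s6 on input caa.
No string of length < 3 is accepted (BFS exhausts all shorter strings without reaching an accepting state), and caa is the lexicographically least accepting string of length 3.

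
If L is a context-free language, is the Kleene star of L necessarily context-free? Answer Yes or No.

Yes

If S₁ is the start symbol of a grammar for L, the grammar with new start symbol S and productions S → S₁S | ε generates L*.
So the context-free languages are closed under Kleene star.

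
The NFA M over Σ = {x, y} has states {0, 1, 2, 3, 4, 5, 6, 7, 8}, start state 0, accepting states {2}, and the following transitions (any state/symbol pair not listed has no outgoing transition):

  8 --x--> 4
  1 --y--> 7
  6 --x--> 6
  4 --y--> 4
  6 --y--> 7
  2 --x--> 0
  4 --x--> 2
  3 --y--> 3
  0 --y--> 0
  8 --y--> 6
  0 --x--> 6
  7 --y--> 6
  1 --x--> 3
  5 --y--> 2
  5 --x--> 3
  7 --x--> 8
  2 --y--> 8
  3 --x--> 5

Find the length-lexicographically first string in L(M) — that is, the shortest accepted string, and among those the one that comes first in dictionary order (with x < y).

xyxxx

A breadth-first search from 0 reaches an accepting state first via the path 0 → 6 → 7 → 8 → 4 → 2 on input xyxxx.
No string of length < 5 is accepted (BFS exhausts all shorter strings without reaching an accepting state), and xyxxx is the lexicographically least accepting string of length 5.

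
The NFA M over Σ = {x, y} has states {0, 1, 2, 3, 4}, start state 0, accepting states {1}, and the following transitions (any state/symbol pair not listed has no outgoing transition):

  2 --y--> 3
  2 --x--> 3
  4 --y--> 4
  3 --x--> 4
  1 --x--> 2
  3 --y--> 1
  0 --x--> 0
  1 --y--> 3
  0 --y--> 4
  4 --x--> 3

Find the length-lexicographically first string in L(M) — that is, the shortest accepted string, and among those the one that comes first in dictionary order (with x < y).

yxy

A breadth-first search from 0 reaches an accepting state first via the path 0 → 4 → 3 → 1 on input yxy.
No string of length < 3 is accepted (BFS exhausts all shorter strings without reaching an accepting state), and yxy is the lexicographically least accepting string of length 3.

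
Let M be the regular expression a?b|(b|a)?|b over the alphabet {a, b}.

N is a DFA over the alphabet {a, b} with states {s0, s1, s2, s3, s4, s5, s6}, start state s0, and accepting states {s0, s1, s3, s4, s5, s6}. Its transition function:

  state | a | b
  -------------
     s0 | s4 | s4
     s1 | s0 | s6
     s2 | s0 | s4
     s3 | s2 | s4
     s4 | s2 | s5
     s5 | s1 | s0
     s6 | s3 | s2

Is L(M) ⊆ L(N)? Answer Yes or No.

Converting the expression M to a DFA (subset construction, then merging equivalent states) gives the minimal DFA with states {m0, m1, m2, m3}, start state m0, accepting states {m0, m1, m2} and transitions m0: a→m1, b→m2; m1: a→m3, b→m2; m2: a→m3, b→m3; m3: a→m3, b→m3.
Exploring the product automaton M × N from the start pair (m0, s0), following both machines on each input symbol, reaches 11 state pairs: (m0, s0), (m1, s4), (m2, s4), (m3, s2), (m2, s5), (m3, s5), (m3, s0), (m3, s4), (m3, s1), (m3, s6), (m3, s3).
M accepts in {m0, m1, m2} and N accepts in {s0, s1, s3, s4, s5, s6}. The reachable pairs whose M-component is accepting are (m0, s0), (m1, s4), (m2, s4), (m2, s5); in each of them the N-component is accepting too, so the product for L(M) \ L(N) (M-component accepting, N-component rejecting) has no reachable accepting pair and the difference is empty.
Hence every string in L(M) is also in L(N).

Yes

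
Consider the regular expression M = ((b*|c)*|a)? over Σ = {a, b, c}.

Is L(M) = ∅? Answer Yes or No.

No

The empty string ε matches the expression, so it belongs to L(M).
Since L(M) contains at least one string, it is not empty.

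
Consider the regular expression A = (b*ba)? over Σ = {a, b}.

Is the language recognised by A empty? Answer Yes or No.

No

The empty string ε matches the expression, so it belongs to L(A).
Since L(A) contains at least one string, it is not empty.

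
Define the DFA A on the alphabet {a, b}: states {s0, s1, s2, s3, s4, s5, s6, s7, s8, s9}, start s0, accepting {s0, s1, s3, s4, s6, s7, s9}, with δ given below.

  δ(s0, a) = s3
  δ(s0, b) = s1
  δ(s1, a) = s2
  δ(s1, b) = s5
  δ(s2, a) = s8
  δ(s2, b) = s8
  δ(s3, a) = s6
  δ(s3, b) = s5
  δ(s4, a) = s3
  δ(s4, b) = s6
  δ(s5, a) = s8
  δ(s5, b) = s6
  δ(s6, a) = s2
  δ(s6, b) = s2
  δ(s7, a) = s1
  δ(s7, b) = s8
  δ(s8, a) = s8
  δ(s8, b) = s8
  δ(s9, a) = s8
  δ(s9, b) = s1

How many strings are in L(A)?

The useful subgraph on states {s0, s1, s3, s5, s6} is acyclic, so L(A) is finite; the longest accepting path visits 4 useful states, giving maximum string length 3.
Counting accepting paths from s0 by length: 1 of length 0, 2 of length 1, 1 of length 2, 2 of length 3. Total 6.

6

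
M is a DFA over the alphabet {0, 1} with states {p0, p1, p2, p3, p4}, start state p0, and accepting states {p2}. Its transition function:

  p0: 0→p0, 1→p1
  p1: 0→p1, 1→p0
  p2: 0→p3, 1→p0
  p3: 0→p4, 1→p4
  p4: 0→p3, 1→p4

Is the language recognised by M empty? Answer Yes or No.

The states reachable from the start state are {p0, p1}.
None of the accepting states {p2} is reachable, so no string is accepted and L(M) = ∅.

Yes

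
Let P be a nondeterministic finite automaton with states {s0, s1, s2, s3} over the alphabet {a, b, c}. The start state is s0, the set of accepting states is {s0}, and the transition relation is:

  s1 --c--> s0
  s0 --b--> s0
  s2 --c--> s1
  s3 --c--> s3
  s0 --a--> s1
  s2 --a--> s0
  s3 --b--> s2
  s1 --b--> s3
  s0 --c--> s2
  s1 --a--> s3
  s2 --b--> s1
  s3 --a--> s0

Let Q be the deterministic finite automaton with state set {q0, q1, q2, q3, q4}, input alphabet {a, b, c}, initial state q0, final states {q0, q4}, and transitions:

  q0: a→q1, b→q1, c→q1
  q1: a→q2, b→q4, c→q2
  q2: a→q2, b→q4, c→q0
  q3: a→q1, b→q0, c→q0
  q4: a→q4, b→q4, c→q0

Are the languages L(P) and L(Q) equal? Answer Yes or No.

No

The string b is accepted by P but rejected by Q.
So L(P) ≠ L(Q).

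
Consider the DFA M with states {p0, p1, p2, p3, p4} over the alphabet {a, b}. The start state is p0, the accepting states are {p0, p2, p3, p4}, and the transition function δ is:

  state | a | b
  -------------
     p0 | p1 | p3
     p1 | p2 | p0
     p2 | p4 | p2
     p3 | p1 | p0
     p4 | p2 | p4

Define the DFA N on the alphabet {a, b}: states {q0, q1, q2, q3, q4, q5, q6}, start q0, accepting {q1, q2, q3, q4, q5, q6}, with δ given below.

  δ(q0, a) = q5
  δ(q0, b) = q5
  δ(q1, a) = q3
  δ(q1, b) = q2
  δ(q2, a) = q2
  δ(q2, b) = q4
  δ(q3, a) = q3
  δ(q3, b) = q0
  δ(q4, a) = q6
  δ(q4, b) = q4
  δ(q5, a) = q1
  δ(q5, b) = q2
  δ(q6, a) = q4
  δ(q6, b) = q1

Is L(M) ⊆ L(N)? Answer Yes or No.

No

The empty string ε is in L(M) but not in L(N).
So L(M) ⊄ L(N).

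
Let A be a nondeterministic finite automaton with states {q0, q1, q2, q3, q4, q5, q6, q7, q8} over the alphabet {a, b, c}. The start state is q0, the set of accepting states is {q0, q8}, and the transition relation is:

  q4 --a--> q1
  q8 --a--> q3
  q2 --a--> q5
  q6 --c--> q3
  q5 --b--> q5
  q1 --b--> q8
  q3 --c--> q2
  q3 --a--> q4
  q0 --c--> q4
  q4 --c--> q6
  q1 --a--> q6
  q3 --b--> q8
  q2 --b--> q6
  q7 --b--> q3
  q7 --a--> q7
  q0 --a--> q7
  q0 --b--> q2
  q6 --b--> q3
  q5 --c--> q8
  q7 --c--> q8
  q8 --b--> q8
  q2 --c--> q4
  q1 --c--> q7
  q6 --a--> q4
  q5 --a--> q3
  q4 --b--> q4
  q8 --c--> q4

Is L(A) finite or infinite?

infinite

State q8 is reachable from the start and can reach an accepting state, and it lies on the cycle q8 → q8.
Traversing that cycle any number of times yields accepted strings of unbounded length, so the language is infinite.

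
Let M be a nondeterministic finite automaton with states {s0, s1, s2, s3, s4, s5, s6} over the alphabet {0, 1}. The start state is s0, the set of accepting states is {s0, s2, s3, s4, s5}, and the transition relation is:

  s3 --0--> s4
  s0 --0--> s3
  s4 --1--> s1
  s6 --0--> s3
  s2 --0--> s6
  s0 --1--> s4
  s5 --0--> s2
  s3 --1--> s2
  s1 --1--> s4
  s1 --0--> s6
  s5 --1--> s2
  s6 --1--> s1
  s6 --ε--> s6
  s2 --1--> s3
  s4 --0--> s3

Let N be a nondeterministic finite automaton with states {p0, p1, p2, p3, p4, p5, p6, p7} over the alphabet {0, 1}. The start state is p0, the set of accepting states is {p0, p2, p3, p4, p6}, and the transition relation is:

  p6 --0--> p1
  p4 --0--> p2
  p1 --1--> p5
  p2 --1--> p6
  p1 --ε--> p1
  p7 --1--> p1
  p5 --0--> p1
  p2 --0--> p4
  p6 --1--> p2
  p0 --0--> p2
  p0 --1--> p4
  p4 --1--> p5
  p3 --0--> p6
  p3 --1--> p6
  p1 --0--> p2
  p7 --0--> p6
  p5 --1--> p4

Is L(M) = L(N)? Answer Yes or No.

Yes

Exploring the product automaton M × N from the start pair (s0, p0), following both machines on each input symbol, reaches 6 state pairs: (s0, p0), (s3, p2), (s4, p4), (s2, p6), (s1, p5), (s6, p1).
M accepts in {s0, s2, s3, s4, s5} and N accepts in {p0, p2, p3, p4, p6}. In every reachable pair the two components are either both accepting — (s0, p0), (s3, p2), (s4, p4), (s2, p6) — or both non-accepting, so no string is accepted by exactly one of the machines: L(M) \ L(N) and L(N) \ L(M) are both empty.
Hence every string is accepted by M iff it is accepted by N, and the two languages coincide.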